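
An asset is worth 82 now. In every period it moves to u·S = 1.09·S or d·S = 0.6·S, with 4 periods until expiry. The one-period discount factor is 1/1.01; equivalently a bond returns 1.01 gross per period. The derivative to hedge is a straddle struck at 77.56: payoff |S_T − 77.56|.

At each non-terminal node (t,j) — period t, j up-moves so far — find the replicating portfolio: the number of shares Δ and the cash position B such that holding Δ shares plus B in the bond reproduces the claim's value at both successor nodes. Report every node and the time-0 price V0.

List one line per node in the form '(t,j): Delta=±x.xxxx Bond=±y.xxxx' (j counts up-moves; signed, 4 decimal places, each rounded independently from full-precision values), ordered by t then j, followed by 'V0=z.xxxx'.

(0,0): Delta=0.0809 Bond=21.8823
(1,0): Delta=-1.0000 Bond=75.2790
(1,1): Delta=0.1969 Bond=11.7250
(2,0): Delta=-1.0000 Bond=76.0318
(2,1): Delta=-1.0000 Bond=76.0318
(2,2): Delta=0.3255 Bond=-0.6825
(3,0): Delta=-1.0000 Bond=76.7921
(3,1): Delta=-1.0000 Bond=76.7921
(3,2): Delta=-1.0000 Bond=76.7921
(3,3): Delta=0.4679 Bond=-15.8077
V0=28.5120

No-arbitrage ⇒ martingale measure with p* = (R−d)/(u−d) = 0.8367.
Payoff layer (t=4): V(4,0)=66.9328, V(4,1)=58.2539, V(4,2)=42.4873, V(4,3)=13.8446, V(4,4)=38.1897
Node (3,0) S=17.7120: V=(p*·58.2539+(1−p*)·66.9328)/1.01=59.0801; Δ=(58.2539−66.9328)/(19.3061−10.6272)=-1.0000; B=V−Δ·S=76.7921
Node (3,1) S=32.1768: V=(p*·42.4873+(1−p*)·58.2539)/1.01=44.6153; Δ=(42.4873−58.2539)/(35.0727−19.3061)=-1.0000; B=V−Δ·S=76.7921
Node (3,2) S=58.4545: V=(p*·13.8446+(1−p*)·42.4873)/1.01=18.3376; Δ=(13.8446−42.4873)/(63.7154−35.0727)=-1.0000; B=V−Δ·S=76.7921
Node (3,3) S=106.1924: V=(p*·38.1897+(1−p*)·13.8446)/1.01=33.8762; Δ=(38.1897−13.8446)/(115.7497−63.7154)=0.4679; B=V−Δ·S=-15.8077
Node (2,0) S=29.5200: V=(p*·44.6153+(1−p*)·59.0801)/1.01=46.5118; Δ=(44.6153−59.0801)/(32.1768−17.7120)=-1.0000; B=V−Δ·S=76.0318
Node (2,1) S=53.6280: V=(p*·18.3376+(1−p*)·44.6153)/1.01=22.4038; Δ=(18.3376−44.6153)/(58.4545−32.1768)=-1.0000; B=V−Δ·S=76.0318
Node (2,2) S=97.4242: V=(p*·33.8762+(1−p*)·18.3376)/1.01=31.0290; Δ=(33.8762−18.3376)/(106.1924−58.4545)=0.3255; B=V−Δ·S=-0.6825
Node (1,0) S=49.2000: V=(p*·22.4038+(1−p*)·46.5118)/1.01=26.0790; Δ=(22.4038−46.5118)/(53.6280−29.5200)=-1.0000; B=V−Δ·S=75.2790
Node (1,1) S=89.3800: V=(p*·31.0290+(1−p*)·22.4038)/1.01=29.3275; Δ=(31.0290−22.4038)/(97.4242−53.6280)=0.1969; B=V−Δ·S=11.7250
Node (0,0) S=82.0000: V=(p*·29.3275+(1−p*)·26.0790)/1.01=28.5120; Δ=(29.3275−26.0790)/(89.3800−49.2000)=0.0809; B=V−Δ·S=21.8823
Self-financing check: at every node Δ·S+B equals the discounted successor values.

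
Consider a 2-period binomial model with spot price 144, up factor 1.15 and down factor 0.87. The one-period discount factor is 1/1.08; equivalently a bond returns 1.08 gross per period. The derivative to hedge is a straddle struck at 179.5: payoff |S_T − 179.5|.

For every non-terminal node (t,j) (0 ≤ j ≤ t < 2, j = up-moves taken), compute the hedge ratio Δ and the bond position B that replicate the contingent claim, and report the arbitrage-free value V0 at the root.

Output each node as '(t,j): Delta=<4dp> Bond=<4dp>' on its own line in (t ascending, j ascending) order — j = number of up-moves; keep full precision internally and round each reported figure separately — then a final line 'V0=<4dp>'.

Under the risk-neutral measure, an up-move has probability p* = (R−d)/(u−d) = 0.7500 and values discount at R = 1.08.
At expiry t=2: V(2,0)=70.5064, V(2,1)=35.4280, V(2,2)=10.9400
(1,0): S=125.2800. Δ = (V_up−V_dn)/(S_up−S_dn) = (35.4280−70.5064)/(144.0720−108.9936) = -1.0000. V = [p*·35.4280 + (1−p*)·70.5064]/1.08 = 40.9237. B = V − Δ·S = 166.2037.
(1,1): S=165.6000. Δ = (V_up−V_dn)/(S_up−S_dn) = (10.9400−35.4280)/(190.4400−144.0720) = -0.5281. V = [p*·10.9400 + (1−p*)·35.4280]/1.08 = 15.7981. B = V − Δ·S = 103.2553.
(0,0): S=144.0000. Δ = (V_up−V_dn)/(S_up−S_dn) = (15.7981−40.9237)/(165.6000−125.2800) = -0.6232. V = [p*·15.7981 + (1−p*)·40.9237]/1.08 = 20.4440. B = V − Δ·S = 110.1781.
Check: Δ(0,0)·S0 + B(0,0) = 20.4440 = V0.

(0,0): Delta=-0.6232 Bond=110.1781
(1,0): Delta=-1.0000 Bond=166.2037
(1,1): Delta=-0.5281 Bond=103.2553
V0=20.4440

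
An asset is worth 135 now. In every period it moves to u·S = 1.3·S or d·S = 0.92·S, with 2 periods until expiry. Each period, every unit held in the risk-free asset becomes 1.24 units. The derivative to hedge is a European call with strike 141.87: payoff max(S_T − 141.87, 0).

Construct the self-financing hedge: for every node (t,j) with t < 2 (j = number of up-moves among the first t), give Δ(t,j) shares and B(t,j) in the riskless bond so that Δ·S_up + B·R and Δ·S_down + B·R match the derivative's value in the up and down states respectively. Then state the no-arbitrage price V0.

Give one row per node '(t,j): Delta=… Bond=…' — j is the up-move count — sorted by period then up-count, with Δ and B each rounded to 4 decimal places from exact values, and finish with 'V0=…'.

(0,0): Delta=0.9315 Bond=-82.5691
(1,0): Delta=0.4151 Bond=-38.2487
(1,1): Delta=1.0000 Bond=-114.4113
V0=43.1804

Under the risk-neutral measure, an up-move has probability p* = (R−d)/(u−d) = 0.8421 and values discount at R = 1.24.
Payoff layer (t=2): V(2,0)=0.0000, V(2,1)=19.5900, V(2,2)=86.2800
  t=1,j=0: stock 124.2000 → up 161.4600 (V=19.5900), down 114.2640 (V=0.0000). Price 13.3039; hedge Δ=0.4151, bond B=-38.2487.
  t=1,j=1: stock 175.5000 → up 228.1500 (V=86.2800), down 161.4600 (V=19.5900). Price 61.0887; hedge Δ=1.0000, bond B=-114.4113.
  t=0,j=0: stock 135.0000 → up 175.5000 (V=61.0887), down 124.2000 (V=13.3039). Price 43.1804; hedge Δ=0.9315, bond B=-82.5691.
The time-0 hedge costs 43.1804, which is the no-arbitrage price.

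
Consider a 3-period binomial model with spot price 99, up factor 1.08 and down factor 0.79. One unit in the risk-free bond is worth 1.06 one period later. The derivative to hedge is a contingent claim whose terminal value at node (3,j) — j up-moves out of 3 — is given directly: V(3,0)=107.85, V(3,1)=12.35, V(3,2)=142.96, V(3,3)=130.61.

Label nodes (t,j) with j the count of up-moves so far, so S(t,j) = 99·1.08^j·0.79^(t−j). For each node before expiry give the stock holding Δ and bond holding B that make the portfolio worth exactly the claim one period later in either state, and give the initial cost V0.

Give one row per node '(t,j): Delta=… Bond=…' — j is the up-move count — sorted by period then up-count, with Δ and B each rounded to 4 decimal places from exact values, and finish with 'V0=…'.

(0,0): Delta=0.1740 Bond=92.9702
(1,0): Delta=4.7840 Bond=-262.0005
(1,1): Delta=-0.0758 Bond=125.2558
(2,0): Delta=-5.3299 Bond=347.1747
(2,1): Delta=5.3320 Bond=-324.0091
(2,2): Delta=-0.3688 Bond=166.6067
V0=110.1970

Under the risk-neutral measure, an up-move has probability p* = (R−d)/(u−d) = 0.9310 and values discount at R = 1.06.
Terminal payoffs: V(3,0)=107.8500, V(3,1)=12.3500, V(3,2)=142.9600, V(3,3)=130.6100
(2,0): S=61.7859. Δ = (V_up−V_dn)/(S_up−S_dn) = (12.3500−107.8500)/(66.7288−48.8109) = -5.3299. V = [p*·12.3500 + (1−p*)·107.8500]/1.06 = 17.8643. B = V − Δ·S = 347.1747.
(2,1): S=84.4668. Δ = (V_up−V_dn)/(S_up−S_dn) = (142.9600−12.3500)/(91.2241−66.7288) = 5.3320. V = [p*·142.9600 + (1−p*)·12.3500]/1.06 = 126.3702. B = V − Δ·S = -324.0091.
(2,2): S=115.4736. Δ = (V_up−V_dn)/(S_up−S_dn) = (130.6100−142.9600)/(124.7115−91.2241) = -0.3688. V = [p*·130.6100 + (1−p*)·142.9600]/1.06 = 124.0205. B = V − Δ·S = 166.6067.
(1,0): S=78.2100. Δ = (V_up−V_dn)/(S_up−S_dn) = (126.3702−17.8643)/(84.4668−61.7859) = 4.7840. V = [p*·126.3702 + (1−p*)·17.8643]/1.06 = 112.1576. B = V − Δ·S = -262.0005.
(1,1): S=106.9200. Δ = (V_up−V_dn)/(S_up−S_dn) = (124.0205−126.3702)/(115.4736−84.4668) = -0.0758. V = [p*·124.0205 + (1−p*)·126.3702]/1.06 = 117.1533. B = V − Δ·S = 125.2558.
(0,0): S=99.0000. Δ = (V_up−V_dn)/(S_up−S_dn) = (117.1533−112.1576)/(106.9200−78.2100) = 0.1740. V = [p*·117.1533 + (1−p*)·112.1576]/1.06 = 110.1970. B = V − Δ·S = 92.9702.
The time-0 hedge costs 110.1970, which is the no-arbitrage price.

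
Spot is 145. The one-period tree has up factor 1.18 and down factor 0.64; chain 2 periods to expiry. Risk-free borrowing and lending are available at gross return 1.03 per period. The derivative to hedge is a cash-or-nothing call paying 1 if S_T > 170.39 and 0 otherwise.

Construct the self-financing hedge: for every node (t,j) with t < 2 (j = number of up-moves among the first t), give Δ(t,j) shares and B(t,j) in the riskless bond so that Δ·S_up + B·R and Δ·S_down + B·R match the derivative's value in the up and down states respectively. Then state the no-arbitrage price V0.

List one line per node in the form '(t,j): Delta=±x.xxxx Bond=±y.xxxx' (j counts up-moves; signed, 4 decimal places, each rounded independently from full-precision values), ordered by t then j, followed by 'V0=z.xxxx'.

Since d<R<u, set p* = (R−d)/(u−d) = 0.7222; price each node as the discounted p*-expectation of its children.
Terminal values V(2,·): V(2,0)=0.0000, V(2,1)=0.0000, V(2,2)=1.0000
(1,0): S=92.8000. Δ = (V_up−V_dn)/(S_up−S_dn) = (0.0000−0.0000)/(109.5040−59.3920) = 0.0000. V = [p*·0.0000 + (1−p*)·0.0000]/1.03 = 0.0000. B = V − Δ·S = 0.0000.
(1,1): S=171.1000. Δ = (V_up−V_dn)/(S_up−S_dn) = (1.0000−0.0000)/(201.8980−109.5040) = 0.0108. V = [p*·1.0000 + (1−p*)·0.0000]/1.03 = 0.7012. B = V − Δ·S = -1.1507.
(0,0): S=145.0000. Δ = (V_up−V_dn)/(S_up−S_dn) = (0.7012−0.0000)/(171.1000−92.8000) = 0.0090. V = [p*·0.7012 + (1−p*)·0.0000]/1.03 = 0.4917. B = V − Δ·S = -0.8068.
Self-financing check: at every node Δ·S+B equals the discounted successor values.

(0,0): Delta=0.0090 Bond=-0.8068
(1,0): Delta=0.0000 Bond=0.0000
(1,1): Delta=0.0108 Bond=-1.1507
V0=0.4917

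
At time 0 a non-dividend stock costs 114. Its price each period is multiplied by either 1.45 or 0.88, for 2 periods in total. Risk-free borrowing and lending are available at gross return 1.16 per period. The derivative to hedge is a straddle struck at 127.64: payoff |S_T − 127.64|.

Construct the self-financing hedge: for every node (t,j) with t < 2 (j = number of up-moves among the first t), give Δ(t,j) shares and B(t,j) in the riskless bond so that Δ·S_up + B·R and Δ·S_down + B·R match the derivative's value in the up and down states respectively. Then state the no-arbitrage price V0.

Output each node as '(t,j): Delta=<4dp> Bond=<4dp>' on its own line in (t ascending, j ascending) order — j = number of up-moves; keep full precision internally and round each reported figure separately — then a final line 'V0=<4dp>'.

(0,0): Delta=0.4687 Bond=-19.1448
(1,0): Delta=-0.3766 Bond=62.5901
(1,1): Delta=1.0000 Bond=-110.0345
V0=34.2852

The replicating-portfolio and risk-neutral prices coincide; use p* = (1.16−0.88)/(1.45−0.88) = 0.4912 for the latter.
Terminal payoffs: V(2,0)=39.3584, V(2,1)=17.8240, V(2,2)=112.0450
  t=1,j=0: stock 100.3200 → up 145.4640 (V=17.8240), down 88.2816 (V=39.3584). Price 24.8104; hedge Δ=-0.3766, bond B=62.5901.
  t=1,j=1: stock 165.3000 → up 239.6850 (V=112.0450), down 145.4640 (V=17.8240). Price 55.2655; hedge Δ=1.0000, bond B=-110.0345.
  t=0,j=0: stock 114.0000 → up 165.3000 (V=55.2655), down 100.3200 (V=24.8104). Price 34.2852; hedge Δ=0.4687, bond B=-19.1448.
Check: Δ(0,0)·S0 + B(0,0) = 34.2852 = V0.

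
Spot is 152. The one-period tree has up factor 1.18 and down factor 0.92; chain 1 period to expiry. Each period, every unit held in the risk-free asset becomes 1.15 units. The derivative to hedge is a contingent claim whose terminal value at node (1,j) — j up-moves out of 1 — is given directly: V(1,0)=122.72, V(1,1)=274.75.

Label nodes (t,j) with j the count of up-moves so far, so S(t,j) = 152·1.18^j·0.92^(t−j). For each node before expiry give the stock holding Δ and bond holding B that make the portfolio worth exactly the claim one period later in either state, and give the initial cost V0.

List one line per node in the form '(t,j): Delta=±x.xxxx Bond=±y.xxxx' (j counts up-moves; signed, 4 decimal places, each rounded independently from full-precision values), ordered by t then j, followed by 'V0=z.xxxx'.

Risk-neutral probability p* = (R−d)/(u−d) = (1.15−0.92)/(1.18−0.92) = 0.8846.
Terminal payoffs: V(1,0)=122.7200, V(1,1)=274.7500
  t=0,j=0: stock 152.0000 → up 179.3600 (V=274.7500), down 139.8400 (V=122.7200). Price 223.6592; hedge Δ=3.8469, bond B=-361.0716.
Check: Δ(0,0)·S0 + B(0,0) = 223.6592 = V0.

(0,0): Delta=3.8469 Bond=-361.0716
V0=223.6592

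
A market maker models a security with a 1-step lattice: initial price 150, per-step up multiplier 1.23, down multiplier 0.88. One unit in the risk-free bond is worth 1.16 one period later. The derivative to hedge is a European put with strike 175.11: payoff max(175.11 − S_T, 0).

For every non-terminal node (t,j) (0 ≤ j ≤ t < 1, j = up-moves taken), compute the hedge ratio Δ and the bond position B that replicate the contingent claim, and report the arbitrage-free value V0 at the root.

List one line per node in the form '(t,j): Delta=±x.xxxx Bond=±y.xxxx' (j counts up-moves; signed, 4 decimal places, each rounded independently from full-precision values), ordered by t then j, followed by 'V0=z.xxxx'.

(0,0): Delta=-0.8211 Bond=130.6042
V0=7.4328

The replicating-portfolio and risk-neutral prices coincide; use p* = (1.16−0.88)/(1.23−0.88) = 0.8000 for the latter.
Terminal values V(1,·): V(1,0)=43.1100, V(1,1)=0.0000
(0,0): S=150.0000. Δ = (V_up−V_dn)/(S_up−S_dn) = (0.0000−43.1100)/(184.5000−132.0000) = -0.8211. V = [p*·0.0000 + (1−p*)·43.1100]/1.16 = 7.4328. B = V − Δ·S = 130.6042.
Check: Δ(0,0)·S0 + B(0,0) = 7.4328 = V0.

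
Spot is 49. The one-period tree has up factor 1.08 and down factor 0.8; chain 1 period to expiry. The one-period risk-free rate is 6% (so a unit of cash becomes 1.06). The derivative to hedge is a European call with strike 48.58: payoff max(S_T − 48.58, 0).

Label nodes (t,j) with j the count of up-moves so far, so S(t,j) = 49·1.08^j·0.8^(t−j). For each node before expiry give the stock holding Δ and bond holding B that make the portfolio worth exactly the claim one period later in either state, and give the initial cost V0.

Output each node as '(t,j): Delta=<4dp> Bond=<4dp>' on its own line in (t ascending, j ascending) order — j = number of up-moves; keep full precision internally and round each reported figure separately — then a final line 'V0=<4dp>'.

Under the risk-neutral measure, an up-move has probability p* = (R−d)/(u−d) = 0.9286 and values discount at R = 1.06.
Terminal payoffs: V(1,0)=0.0000, V(1,1)=4.3400
  t=0,j=0: stock 49.0000 → up 52.9200 (V=4.3400), down 39.2000 (V=0.0000). Price 3.8019; hedge Δ=0.3163, bond B=-11.6981.
Check: Δ(0,0)·S0 + B(0,0) = 3.8019 = V0.

(0,0): Delta=0.3163 Bond=-11.6981
V0=3.8019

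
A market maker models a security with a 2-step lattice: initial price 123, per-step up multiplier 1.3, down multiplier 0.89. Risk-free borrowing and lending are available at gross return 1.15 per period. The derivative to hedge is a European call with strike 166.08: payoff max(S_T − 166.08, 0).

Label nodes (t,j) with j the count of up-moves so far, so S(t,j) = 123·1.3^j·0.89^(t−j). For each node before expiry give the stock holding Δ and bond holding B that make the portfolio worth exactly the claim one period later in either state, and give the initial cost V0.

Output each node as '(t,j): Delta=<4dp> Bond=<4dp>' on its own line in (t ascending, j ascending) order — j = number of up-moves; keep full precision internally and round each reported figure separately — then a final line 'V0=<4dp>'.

(0,0): Delta=0.4570 Bond=-43.4983
(1,0): Delta=0.0000 Bond=0.0000
(1,1): Delta=0.6374 Bond=-78.8825
V0=12.7074

Risk-neutral probability p* = (R−d)/(u−d) = (1.15−0.89)/(1.3−0.89) = 0.6341.
At expiry t=2: V(2,0)=0.0000, V(2,1)=0.0000, V(2,2)=41.7900
(1,0): S=109.4700. Δ = (V_up−V_dn)/(S_up−S_dn) = (0.0000−0.0000)/(142.3110−97.4283) = 0.0000. V = [p*·0.0000 + (1−p*)·0.0000]/1.15 = 0.0000. B = V − Δ·S = 0.0000.
(1,1): S=159.9000. Δ = (V_up−V_dn)/(S_up−S_dn) = (41.7900−0.0000)/(207.8700−142.3110) = 0.6374. V = [p*·41.7900 + (1−p*)·0.0000]/1.15 = 23.0443. B = V − Δ·S = -78.8825.
(0,0): S=123.0000. Δ = (V_up−V_dn)/(S_up−S_dn) = (23.0443−0.0000)/(159.9000−109.4700) = 0.4570. V = [p*·23.0443 + (1−p*)·0.0000]/1.15 = 12.7074. B = V − Δ·S = -43.4983.
Root portfolio cost Δ·123+B reproduces V0=12.7074.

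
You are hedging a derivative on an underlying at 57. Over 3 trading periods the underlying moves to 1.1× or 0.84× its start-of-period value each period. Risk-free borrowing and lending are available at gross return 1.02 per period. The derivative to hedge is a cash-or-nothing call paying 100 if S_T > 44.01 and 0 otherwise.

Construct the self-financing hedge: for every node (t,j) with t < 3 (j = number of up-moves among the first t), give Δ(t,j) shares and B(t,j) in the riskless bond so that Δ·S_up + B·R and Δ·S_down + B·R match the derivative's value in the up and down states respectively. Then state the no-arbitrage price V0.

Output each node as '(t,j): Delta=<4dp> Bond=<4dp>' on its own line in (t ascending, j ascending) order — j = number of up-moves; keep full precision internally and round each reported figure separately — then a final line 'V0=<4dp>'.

The replicating-portfolio and risk-neutral prices coincide; use p* = (1.02−0.84)/(1.1−0.84) = 0.6923 for the latter.
At expiry t=3: V(3,0)=0.0000, V(3,1)=100.0000, V(3,2)=100.0000, V(3,3)=100.0000
Node (2,0) S=40.2192: V=(p*·100.0000+(1−p*)·0.0000)/1.02=67.8733; Δ=(100.0000−0.0000)/(44.2411−33.7841)=9.5630; B=V−Δ·S=-316.7421
Node (2,1) S=52.6680: V=(p*·100.0000+(1−p*)·100.0000)/1.02=98.0392; Δ=(100.0000−100.0000)/(57.9348−44.2411)=0.0000; B=V−Δ·S=98.0392
Node (2,2) S=68.9700: V=(p*·100.0000+(1−p*)·100.0000)/1.02=98.0392; Δ=(100.0000−100.0000)/(75.8670−57.9348)=0.0000; B=V−Δ·S=98.0392
Node (1,0) S=47.8800: V=(p*·98.0392+(1−p*)·67.8733)/1.02=87.0171; Δ=(98.0392−67.8733)/(52.6680−40.2192)=2.4232; B=V−Δ·S=-29.0057
Node (1,1) S=62.7000: V=(p*·98.0392+(1−p*)·98.0392)/1.02=96.1169; Δ=(98.0392−98.0392)/(68.9700−52.6680)=0.0000; B=V−Δ·S=96.1169
Node (0,0) S=57.0000: V=(p*·96.1169+(1−p*)·87.0171)/1.02=91.4872; Δ=(96.1169−87.0171)/(62.7000−47.8800)=0.6140; B=V−Δ·S=56.4879
Check: Δ(0,0)·S0 + B(0,0) = 91.4872 = V0.

(0,0): Delta=0.6140 Bond=56.4879
(1,0): Delta=2.4232 Bond=-29.0057
(1,1): Delta=0.0000 Bond=96.1169
(2,0): Delta=9.5630 Bond=-316.7421
(2,1): Delta=0.0000 Bond=98.0392
(2,2): Delta=0.0000 Bond=98.0392
V0=91.4872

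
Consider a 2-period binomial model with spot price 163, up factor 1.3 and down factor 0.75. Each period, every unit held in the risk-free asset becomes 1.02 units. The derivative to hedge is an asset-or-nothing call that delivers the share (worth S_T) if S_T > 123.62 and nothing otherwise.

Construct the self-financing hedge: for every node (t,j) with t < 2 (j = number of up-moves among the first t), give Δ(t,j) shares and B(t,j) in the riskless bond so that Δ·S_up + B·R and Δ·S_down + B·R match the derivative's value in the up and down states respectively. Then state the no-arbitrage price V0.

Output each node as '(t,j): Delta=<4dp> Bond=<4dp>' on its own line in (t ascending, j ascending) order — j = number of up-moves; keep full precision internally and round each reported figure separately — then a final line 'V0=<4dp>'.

No-arbitrage ⇒ martingale measure with p* = (R−d)/(u−d) = 0.4909.
Terminal payoffs: V(2,0)=0.0000, V(2,1)=158.9250, V(2,2)=275.4700
Node (1,0) S=122.2500: V=(p*·158.9250+(1−p*)·0.0000)/1.02=76.4880; Δ=(158.9250−0.0000)/(158.9250−91.6875)=2.3636; B=V−Δ·S=-212.4666
Node (1,1) S=211.9000: V=(p*·275.4700+(1−p*)·158.9250)/1.02=211.9000; Δ=(275.4700−158.9250)/(275.4700−158.9250)=1.0000; B=V−Δ·S=0.0000
Node (0,0) S=163.0000: V=(p*·211.9000+(1−p*)·76.4880)/1.02=140.1598; Δ=(211.9000−76.4880)/(211.9000−122.2500)=1.5105; B=V−Δ·S=-106.0439
Self-financing check: at every node Δ·S+B equals the discounted successor values.

(0,0): Delta=1.5105 Bond=-106.0439
(1,0): Delta=2.3636 Bond=-212.4666
(1,1): Delta=1.0000 Bond=0.0000
V0=140.1598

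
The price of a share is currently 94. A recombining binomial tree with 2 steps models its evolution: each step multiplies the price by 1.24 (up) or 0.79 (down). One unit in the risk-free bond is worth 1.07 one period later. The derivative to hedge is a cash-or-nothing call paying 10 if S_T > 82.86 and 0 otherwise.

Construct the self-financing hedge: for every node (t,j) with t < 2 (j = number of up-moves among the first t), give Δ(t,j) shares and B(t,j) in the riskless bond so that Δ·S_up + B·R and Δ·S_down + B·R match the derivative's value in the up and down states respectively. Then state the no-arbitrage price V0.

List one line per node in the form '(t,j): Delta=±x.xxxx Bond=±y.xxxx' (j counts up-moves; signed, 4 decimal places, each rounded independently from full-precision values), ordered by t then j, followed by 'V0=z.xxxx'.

Risk-neutral probability p* = (R−d)/(u−d) = (1.07−0.79)/(1.24−0.79) = 0.6222.
Terminal values V(2,·): V(2,0)=0.0000, V(2,1)=10.0000, V(2,2)=10.0000
Node (1,0) S=74.2600: V=(p*·10.0000+(1−p*)·0.0000)/1.07=5.8152; Δ=(10.0000−0.0000)/(92.0824−58.6654)=0.2992; B=V−Δ·S=-16.4071
Node (1,1) S=116.5600: V=(p*·10.0000+(1−p*)·10.0000)/1.07=9.3458; Δ=(10.0000−10.0000)/(144.5344−92.0824)=0.0000; B=V−Δ·S=9.3458
Node (0,0) S=94.0000: V=(p*·9.3458+(1−p*)·5.8152)/1.07=7.4879; Δ=(9.3458−5.8152)/(116.5600−74.2600)=0.0835; B=V−Δ·S=-0.3580
Check: Δ(0,0)·S0 + B(0,0) = 7.4879 = V0.

(0,0): Delta=0.0835 Bond=-0.3580
(1,0): Delta=0.2992 Bond=-16.4071
(1,1): Delta=0.0000 Bond=9.3458
V0=7.4879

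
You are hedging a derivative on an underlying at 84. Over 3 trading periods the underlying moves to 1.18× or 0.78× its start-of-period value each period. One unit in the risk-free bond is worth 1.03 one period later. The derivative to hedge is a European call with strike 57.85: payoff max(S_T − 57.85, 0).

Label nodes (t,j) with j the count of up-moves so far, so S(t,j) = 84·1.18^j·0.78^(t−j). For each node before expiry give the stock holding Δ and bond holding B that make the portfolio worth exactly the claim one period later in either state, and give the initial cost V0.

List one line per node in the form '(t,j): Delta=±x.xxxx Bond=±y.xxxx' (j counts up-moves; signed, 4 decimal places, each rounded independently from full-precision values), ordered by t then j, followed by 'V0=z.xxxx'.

Under the risk-neutral measure, an up-move has probability p* = (R−d)/(u−d) = 0.6250 and values discount at R = 1.03.
Terminal values V(3,·): V(3,0)=0.0000, V(3,1)=2.4546, V(3,2)=33.3800, V(3,3)=80.1647
(2,0): S=51.1056. Δ = (V_up−V_dn)/(S_up−S_dn) = (2.4546−0.0000)/(60.3046−39.8624) = 0.1201. V = [p*·2.4546 + (1−p*)·0.0000]/1.03 = 1.4894. B = V − Δ·S = -4.6471.
(2,1): S=77.3136. Δ = (V_up−V_dn)/(S_up−S_dn) = (33.3800−2.4546)/(91.2300−60.3046) = 1.0000. V = [p*·33.3800 + (1−p*)·2.4546]/1.03 = 21.1486. B = V − Δ·S = -56.1650.
(2,2): S=116.9616. Δ = (V_up−V_dn)/(S_up−S_dn) = (80.1647−33.3800)/(138.0147−91.2300) = 1.0000. V = [p*·80.1647 + (1−p*)·33.3800]/1.03 = 60.7966. B = V − Δ·S = -56.1650.
(1,0): S=65.5200. Δ = (V_up−V_dn)/(S_up−S_dn) = (21.1486−1.4894)/(77.3136−51.1056) = 0.7501. V = [p*·21.1486 + (1−p*)·1.4894]/1.03 = 13.3751. B = V − Δ·S = -35.7726.
(1,1): S=99.1200. Δ = (V_up−V_dn)/(S_up−S_dn) = (60.7966−21.1486)/(116.9616−77.3136) = 1.0000. V = [p*·60.7966 + (1−p*)·21.1486]/1.03 = 44.5908. B = V − Δ·S = -54.5292.
(0,0): S=84.0000. Δ = (V_up−V_dn)/(S_up−S_dn) = (44.5908−13.3751)/(99.1200−65.5200) = 0.9290. V = [p*·44.5908 + (1−p*)·13.3751]/1.03 = 31.9271. B = V − Δ·S = -46.1121.
Each (Δ,B) replicates both successor values, so the strategy is self-financing and V0 is arbitrage-free.

(0,0): Delta=0.9290 Bond=-46.1121
(1,0): Delta=0.7501 Bond=-35.7726
(1,1): Delta=1.0000 Bond=-54.5292
(2,0): Delta=0.1201 Bond=-4.6471
(2,1): Delta=1.0000 Bond=-56.1650
(2,2): Delta=1.0000 Bond=-56.1650
V0=31.9271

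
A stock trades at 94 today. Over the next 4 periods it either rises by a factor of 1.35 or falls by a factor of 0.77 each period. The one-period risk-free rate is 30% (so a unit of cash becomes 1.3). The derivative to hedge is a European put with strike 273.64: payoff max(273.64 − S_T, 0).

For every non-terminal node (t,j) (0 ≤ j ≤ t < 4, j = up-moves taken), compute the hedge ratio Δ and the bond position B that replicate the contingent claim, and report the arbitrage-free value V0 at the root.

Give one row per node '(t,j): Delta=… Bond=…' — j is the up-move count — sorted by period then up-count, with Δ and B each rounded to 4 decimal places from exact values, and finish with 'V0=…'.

(0,0): Delta=-0.7542 Bond=82.1250
(1,0): Delta=-1.0000 Bond=124.5517
(1,1): Delta=-0.7410 Bond=105.0842
(2,0): Delta=-1.0000 Bond=161.9172
(2,1): Delta=-1.0000 Bond=161.9172
(2,2): Delta=-0.7271 Bond=134.2220
(3,0): Delta=-1.0000 Bond=210.4923
(3,1): Delta=-1.0000 Bond=210.4923
(3,2): Delta=-1.0000 Bond=210.4923
(3,3): Delta=-0.7124 Bond=171.0920
V0=11.2278

Since d<R<u, set p* = (R−d)/(u−d) = 0.9138; price each node as the discounted p*-expectation of its children.
Terminal payoffs: V(4,0)=240.5961, V(4,1)=215.7060, V(4,2)=172.0673, V(4,3)=95.5581, V(4,4)=0.0000
  t=3,j=0: stock 42.9141 → up 57.9340 (V=215.7060), down 33.0439 (V=240.5961). Price 167.5782; hedge Δ=-1.0000, bond B=210.4923.
  t=3,j=1: stock 75.2390 → up 101.5727 (V=172.0673), down 57.9340 (V=215.7060). Price 135.2533; hedge Δ=-1.0000, bond B=210.4923.
  t=3,j=2: stock 131.9126 → up 178.0819 (V=95.5581), down 101.5727 (V=172.0673). Price 78.5798; hedge Δ=-1.0000, bond B=210.4923.
  t=3,j=3: stock 231.2753 → up 312.2216 (V=0.0000), down 178.0819 (V=95.5581). Price 6.3367; hedge Δ=-0.7124, bond B=171.0920.
  t=2,j=0: stock 55.7326 → up 75.2390 (V=135.2533), down 42.9141 (V=167.5782). Price 106.1846; hedge Δ=-1.0000, bond B=161.9172.
  t=2,j=1: stock 97.7130 → up 131.9126 (V=78.5798), down 75.2390 (V=135.2533). Price 64.2042; hedge Δ=-1.0000, bond B=161.9172.
  t=2,j=2: stock 171.3150 → up 231.2753 (V=6.3367), down 131.9126 (V=78.5798). Price 9.6651; hedge Δ=-0.7271, bond B=134.2220.
  t=1,j=0: stock 72.3800 → up 97.7130 (V=64.2042), down 55.7326 (V=106.1846). Price 52.1717; hedge Δ=-1.0000, bond B=124.5517.
  t=1,j=1: stock 126.9000 → up 171.3150 (V=9.6651), down 97.7130 (V=64.2042). Price 11.0513; hedge Δ=-0.7410, bond B=105.0842.
  t=0,j=0: stock 94.0000 → up 126.9000 (V=11.0513), down 72.3800 (V=52.1717). Price 11.2278; hedge Δ=-0.7542, bond B=82.1250.
Self-financing check: at every node Δ·S+B equals the discounted successor values.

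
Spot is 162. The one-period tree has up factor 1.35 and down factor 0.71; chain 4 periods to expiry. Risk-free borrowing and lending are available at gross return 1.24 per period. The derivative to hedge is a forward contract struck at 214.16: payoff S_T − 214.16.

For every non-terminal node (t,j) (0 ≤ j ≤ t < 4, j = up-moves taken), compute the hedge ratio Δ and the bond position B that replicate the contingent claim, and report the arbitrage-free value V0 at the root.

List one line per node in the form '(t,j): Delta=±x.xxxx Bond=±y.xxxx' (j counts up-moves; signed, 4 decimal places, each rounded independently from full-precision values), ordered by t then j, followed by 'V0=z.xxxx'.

(0,0): Delta=1.0000 Bond=-90.5840
(1,0): Delta=1.0000 Bond=-112.3242
(1,1): Delta=1.0000 Bond=-112.3242
(2,0): Delta=1.0000 Bond=-139.2820
(2,1): Delta=1.0000 Bond=-139.2820
(2,2): Delta=1.0000 Bond=-139.2820
(3,0): Delta=1.0000 Bond=-172.7097
(3,1): Delta=1.0000 Bond=-172.7097
(3,2): Delta=1.0000 Bond=-172.7097
(3,3): Delta=1.0000 Bond=-172.7097
V0=71.4160

Since d<R<u, set p* = (R−d)/(u−d) = 0.8281; price each node as the discounted p*-expectation of its children.
Terminal values V(4,·): V(4,0)=-172.9931, V(4,1)=-135.8849, V(4,2)=-65.3270, V(4,3)=68.8323, V(4,4)=323.9240
(3,0): S=57.9816. Δ = (V_up−V_dn)/(S_up−S_dn) = (-135.8849−-172.9931)/(78.2751−41.1669) = 1.0000. V = [p*·-135.8849 + (1−p*)·-172.9931]/1.24 = -114.7281. B = V − Δ·S = -172.7097.
(3,1): S=110.2467. Δ = (V_up−V_dn)/(S_up−S_dn) = (-65.3270−-135.8849)/(148.8330−78.2751) = 1.0000. V = [p*·-65.3270 + (1−p*)·-135.8849]/1.24 = -62.4630. B = V − Δ·S = -172.7097.
(3,2): S=209.6240. Δ = (V_up−V_dn)/(S_up−S_dn) = (68.8323−-65.3270)/(282.9923−148.8330) = 1.0000. V = [p*·68.8323 + (1−p*)·-65.3270]/1.24 = 36.9143. B = V − Δ·S = -172.7097.
(3,3): S=398.5808. Δ = (V_up−V_dn)/(S_up−S_dn) = (323.9240−68.8323)/(538.0840−282.9923) = 1.0000. V = [p*·323.9240 + (1−p*)·68.8323]/1.24 = 225.8711. B = V − Δ·S = -172.7097.
(2,0): S=81.6642. Δ = (V_up−V_dn)/(S_up−S_dn) = (-62.4630−-114.7281)/(110.2467−57.9816) = 1.0000. V = [p*·-62.4630 + (1−p*)·-114.7281]/1.24 = -57.6178. B = V − Δ·S = -139.2820.
(2,1): S=155.2770. Δ = (V_up−V_dn)/(S_up−S_dn) = (36.9143−-62.4630)/(209.6240−110.2467) = 1.0000. V = [p*·36.9143 + (1−p*)·-62.4630]/1.24 = 15.9950. B = V − Δ·S = -139.2820.
(2,2): S=295.2450. Δ = (V_up−V_dn)/(S_up−S_dn) = (225.8711−36.9143)/(398.5808−209.6240) = 1.0000. V = [p*·225.8711 + (1−p*)·36.9143]/1.24 = 155.9630. B = V − Δ·S = -139.2820.
(1,0): S=115.0200. Δ = (V_up−V_dn)/(S_up−S_dn) = (15.9950−-57.6178)/(155.2770−81.6642) = 1.0000. V = [p*·15.9950 + (1−p*)·-57.6178]/1.24 = 2.6958. B = V − Δ·S = -112.3242.
(1,1): S=218.7000. Δ = (V_up−V_dn)/(S_up−S_dn) = (155.9630−15.9950)/(295.2450−155.2770) = 1.0000. V = [p*·155.9630 + (1−p*)·15.9950]/1.24 = 106.3758. B = V − Δ·S = -112.3242.
(0,0): S=162.0000. Δ = (V_up−V_dn)/(S_up−S_dn) = (106.3758−2.6958)/(218.7000−115.0200) = 1.0000. V = [p*·106.3758 + (1−p*)·2.6958]/1.24 = 71.4160. B = V − Δ·S = -90.5840.
The time-0 hedge costs 71.4160, which is the no-arbitrage price.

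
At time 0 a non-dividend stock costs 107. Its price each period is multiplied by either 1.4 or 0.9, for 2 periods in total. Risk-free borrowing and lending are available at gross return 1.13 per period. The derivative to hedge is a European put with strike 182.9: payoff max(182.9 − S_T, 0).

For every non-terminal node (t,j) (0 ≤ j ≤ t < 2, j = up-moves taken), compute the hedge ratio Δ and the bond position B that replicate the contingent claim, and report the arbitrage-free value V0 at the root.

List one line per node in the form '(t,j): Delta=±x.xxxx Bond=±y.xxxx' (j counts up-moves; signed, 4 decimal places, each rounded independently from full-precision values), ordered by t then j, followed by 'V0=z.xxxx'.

(0,0): Delta=-0.7959 Bond=125.8462
(1,0): Delta=-1.0000 Bond=161.8584
(1,1): Delta=-0.6419 Bond=119.1363
V0=40.6820

No-arbitrage ⇒ martingale measure with p* = (R−d)/(u−d) = 0.4600.
At expiry t=2: V(2,0)=96.2300, V(2,1)=48.0800, V(2,2)=0.0000
(1,0): S=96.3000. Δ = (V_up−V_dn)/(S_up−S_dn) = (48.0800−96.2300)/(134.8200−86.6700) = -1.0000. V = [p*·48.0800 + (1−p*)·96.2300]/1.13 = 65.5584. B = V − Δ·S = 161.8584.
(1,1): S=149.8000. Δ = (V_up−V_dn)/(S_up−S_dn) = (0.0000−48.0800)/(209.7200−134.8200) = -0.6419. V = [p*·0.0000 + (1−p*)·48.0800]/1.13 = 22.9763. B = V − Δ·S = 119.1363.
(0,0): S=107.0000. Δ = (V_up−V_dn)/(S_up−S_dn) = (22.9763−65.5584)/(149.8000−96.3000) = -0.7959. V = [p*·22.9763 + (1−p*)·65.5584]/1.13 = 40.6820. B = V − Δ·S = 125.8462.
The time-0 hedge costs 40.6820, which is the no-arbitrage price.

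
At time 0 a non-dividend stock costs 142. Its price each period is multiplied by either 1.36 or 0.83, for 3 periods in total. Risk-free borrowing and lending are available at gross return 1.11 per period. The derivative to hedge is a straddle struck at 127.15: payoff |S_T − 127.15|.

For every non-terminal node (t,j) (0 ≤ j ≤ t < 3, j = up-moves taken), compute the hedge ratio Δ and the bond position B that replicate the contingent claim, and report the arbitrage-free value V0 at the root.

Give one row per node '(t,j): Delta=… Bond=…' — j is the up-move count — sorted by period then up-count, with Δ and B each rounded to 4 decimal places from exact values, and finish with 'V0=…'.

Since d<R<u, set p* = (R−d)/(u−d) = 0.5283; price each node as the discounted p*-expectation of its children.
Terminal values V(3,·): V(3,0)=45.9562, V(3,1)=5.8904, V(3,2)=90.8439, V(3,3)=230.0448
Node (2,0) S=97.8238: V=(p*·5.8904+(1−p*)·45.9562)/1.11=22.3328; Δ=(5.8904−45.9562)/(133.0404−81.1938)=-0.7728; B=V−Δ·S=97.9288
Node (2,1) S=160.2896: V=(p*·90.8439+(1−p*)·5.8904)/1.11=45.7401; Δ=(90.8439−5.8904)/(217.9939−133.0404)=1.0000; B=V−Δ·S=-114.5495
Node (2,2) S=262.6432: V=(p*·230.0448+(1−p*)·90.8439)/1.11=148.0937; Δ=(230.0448−90.8439)/(357.1948−217.9939)=1.0000; B=V−Δ·S=-114.5495
Node (1,0) S=117.8600: V=(p*·45.7401+(1−p*)·22.3328)/1.11=31.2602; Δ=(45.7401−22.3328)/(160.2896−97.8238)=0.3747; B=V−Δ·S=-12.9044
Node (1,1) S=193.1200: V=(p*·148.0937+(1−p*)·45.7401)/1.11=89.9222; Δ=(148.0937−45.7401)/(262.6432−160.2896)=1.0000; B=V−Δ·S=-103.1978
Node (0,0) S=142.0000: V=(p*·89.9222+(1−p*)·31.2602)/1.11=56.0824; Δ=(89.9222−31.2602)/(193.1200−117.8600)=0.7795; B=V−Δ·S=-54.6005
Root portfolio cost Δ·142+B reproduces V0=56.0824.

(0,0): Delta=0.7795 Bond=-54.6005
(1,0): Delta=0.3747 Bond=-12.9044
(1,1): Delta=1.0000 Bond=-103.1978
(2,0): Delta=-0.7728 Bond=97.9288
(2,1): Delta=1.0000 Bond=-114.5495
(2,2): Delta=1.0000 Bond=-114.5495
V0=56.0824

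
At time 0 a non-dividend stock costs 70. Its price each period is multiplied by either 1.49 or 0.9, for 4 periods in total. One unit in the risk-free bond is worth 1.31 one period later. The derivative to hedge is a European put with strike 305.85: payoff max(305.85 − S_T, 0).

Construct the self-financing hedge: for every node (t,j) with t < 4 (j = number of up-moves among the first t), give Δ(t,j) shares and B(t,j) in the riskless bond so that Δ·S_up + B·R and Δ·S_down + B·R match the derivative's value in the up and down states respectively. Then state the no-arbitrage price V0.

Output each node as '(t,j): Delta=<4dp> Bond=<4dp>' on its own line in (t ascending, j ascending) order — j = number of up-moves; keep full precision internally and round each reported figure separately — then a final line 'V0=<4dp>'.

(0,0): Delta=-0.8584 Bond=97.0456
(1,0): Delta=-1.0000 Bond=136.0488
(1,1): Delta=-0.8209 Bond=123.2141
(2,0): Delta=-1.0000 Bond=178.2239
(2,1): Delta=-1.0000 Bond=178.2239
(2,2): Delta=-0.7734 Bond=154.0290
(3,0): Delta=-1.0000 Bond=233.4733
(3,1): Delta=-1.0000 Bond=233.4733
(3,2): Delta=-1.0000 Bond=233.4733
(3,3): Delta=-0.7133 Bond=187.8630
V0=36.9556

The replicating-portfolio and risk-neutral prices coincide; use p* = (1.31−0.9)/(1.49−0.9) = 0.6949 for the latter.
Terminal values V(4,·): V(4,0)=259.9230, V(4,1)=229.8153, V(4,2)=179.9703, V(4,3)=97.4492, V(4,4)=0.0000
Node (3,0) S=51.0300: V=(p*·229.8153+(1−p*)·259.9230)/1.31=182.4433; Δ=(229.8153−259.9230)/(76.0347−45.9270)=-1.0000; B=V−Δ·S=233.4733
Node (3,1) S=84.4830: V=(p*·179.9703+(1−p*)·229.8153)/1.31=148.9903; Δ=(179.9703−229.8153)/(125.8797−76.0347)=-1.0000; B=V−Δ·S=233.4733
Node (3,2) S=139.8663: V=(p*·97.4492+(1−p*)·179.9703)/1.31=93.6070; Δ=(97.4492−179.9703)/(208.4008−125.8797)=-1.0000; B=V−Δ·S=233.4733
Node (3,3) S=231.5564: V=(p*·0.0000+(1−p*)·97.4492)/1.31=22.6949; Δ=(0.0000−97.4492)/(345.0191−208.4008)=-0.7133; B=V−Δ·S=187.8630
Node (2,0) S=56.7000: V=(p*·148.9903+(1−p*)·182.4433)/1.31=121.5239; Δ=(148.9903−182.4433)/(84.4830−51.0300)=-1.0000; B=V−Δ·S=178.2239
Node (2,1) S=93.8700: V=(p*·93.6070+(1−p*)·148.9903)/1.31=84.3539; Δ=(93.6070−148.9903)/(139.8663−84.4830)=-1.0000; B=V−Δ·S=178.2239
Node (2,2) S=155.4070: V=(p*·22.6949+(1−p*)·93.6070)/1.31=33.8390; Δ=(22.6949−93.6070)/(231.5564−139.8663)=-0.7734; B=V−Δ·S=154.0290
Node (1,0) S=63.0000: V=(p*·84.3539+(1−p*)·121.5239)/1.31=73.0488; Δ=(84.3539−121.5239)/(93.8700−56.7000)=-1.0000; B=V−Δ·S=136.0488
Node (1,1) S=104.3000: V=(p*·33.8390+(1−p*)·84.3539)/1.31=37.5957; Δ=(33.8390−84.3539)/(155.4070−93.8700)=-0.8209; B=V−Δ·S=123.2141
Node (0,0) S=70.0000: V=(p*·37.5957+(1−p*)·73.0488)/1.31=36.9556; Δ=(37.5957−73.0488)/(104.3000−63.0000)=-0.8584; B=V−Δ·S=97.0456
Self-financing check: at every node Δ·S+B equals the discounted successor values.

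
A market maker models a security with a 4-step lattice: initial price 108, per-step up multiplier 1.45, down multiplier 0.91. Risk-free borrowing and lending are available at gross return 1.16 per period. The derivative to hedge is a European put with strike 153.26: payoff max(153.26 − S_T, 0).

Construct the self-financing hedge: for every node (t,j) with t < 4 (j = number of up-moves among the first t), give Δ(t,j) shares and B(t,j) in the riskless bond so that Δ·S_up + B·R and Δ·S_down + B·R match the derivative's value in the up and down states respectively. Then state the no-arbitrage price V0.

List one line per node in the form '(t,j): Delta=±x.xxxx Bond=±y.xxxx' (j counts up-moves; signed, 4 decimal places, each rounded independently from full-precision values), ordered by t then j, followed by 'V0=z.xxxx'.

(0,0): Delta=-0.2299 Bond=34.0507
(1,0): Delta=-0.4229 Bond=58.4724
(1,1): Delta=-0.0893 Bond=17.4895
(2,0): Delta=-0.7126 Bond=93.7336
(2,1): Delta=-0.2121 Bond=37.7773
(2,2): Delta=0.0000 Bond=0.0000
(3,0): Delta=-1.0000 Bond=132.1207
(3,1): Delta=-0.5034 Bond=81.5990
(3,2): Delta=0.0000 Bond=0.0000
(3,3): Delta=0.0000 Bond=0.0000
V0=9.2225

No-arbitrage ⇒ martingale measure with p* = (R−d)/(u−d) = 0.4630.
Payoff layer (t=4): V(4,0)=79.1990, V(4,1)=35.2508, V(4,2)=0.0000, V(4,3)=0.0000, V(4,4)=0.0000
(3,0): S=81.3857. Δ = (V_up−V_dn)/(S_up−S_dn) = (35.2508−79.1990)/(118.0092−74.0610) = -1.0000. V = [p*·35.2508 + (1−p*)·79.1990]/1.16 = 50.7350. B = V − Δ·S = 132.1207.
(3,1): S=129.6805. Δ = (V_up−V_dn)/(S_up−S_dn) = (0.0000−35.2508)/(188.0367−118.0092) = -0.5034. V = [p*·0.0000 + (1−p*)·35.2508]/1.16 = 16.3198. B = V − Δ·S = 81.5990.
(3,2): S=206.6337. Δ = (V_up−V_dn)/(S_up−S_dn) = (0.0000−0.0000)/(299.6189−188.0367) = 0.0000. V = [p*·0.0000 + (1−p*)·0.0000]/1.16 = 0.0000. B = V − Δ·S = 0.0000.
(3,3): S=329.2515. Δ = (V_up−V_dn)/(S_up−S_dn) = (0.0000−0.0000)/(477.4147−299.6189) = 0.0000. V = [p*·0.0000 + (1−p*)·0.0000]/1.16 = 0.0000. B = V − Δ·S = 0.0000.
(2,0): S=89.4348. Δ = (V_up−V_dn)/(S_up−S_dn) = (16.3198−50.7350)/(129.6805−81.3857) = -0.7126. V = [p*·16.3198 + (1−p*)·50.7350]/1.16 = 30.0018. B = V − Δ·S = 93.7336.
(2,1): S=142.5060. Δ = (V_up−V_dn)/(S_up−S_dn) = (0.0000−16.3198)/(206.6337−129.6805) = -0.2121. V = [p*·0.0000 + (1−p*)·16.3198]/1.16 = 7.5555. B = V − Δ·S = 37.7773.
(2,2): S=227.0700. Δ = (V_up−V_dn)/(S_up−S_dn) = (0.0000−0.0000)/(329.2515−206.6337) = 0.0000. V = [p*·0.0000 + (1−p*)·0.0000]/1.16 = 0.0000. B = V − Δ·S = 0.0000.
(1,0): S=98.2800. Δ = (V_up−V_dn)/(S_up−S_dn) = (7.5555−30.0018)/(142.5060−89.4348) = -0.4229. V = [p*·7.5555 + (1−p*)·30.0018]/1.16 = 16.9051. B = V − Δ·S = 58.4724.
(1,1): S=156.6000. Δ = (V_up−V_dn)/(S_up−S_dn) = (0.0000−7.5555)/(227.0700−142.5060) = -0.0893. V = [p*·0.0000 + (1−p*)·7.5555]/1.16 = 3.4979. B = V − Δ·S = 17.4895.
(0,0): S=108.0000. Δ = (V_up−V_dn)/(S_up−S_dn) = (3.4979−16.9051)/(156.6000−98.2800) = -0.2299. V = [p*·3.4979 + (1−p*)·16.9051]/1.16 = 9.2225. B = V − Δ·S = 34.0507.
The time-0 hedge costs 9.2225, which is the no-arbitrage price.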